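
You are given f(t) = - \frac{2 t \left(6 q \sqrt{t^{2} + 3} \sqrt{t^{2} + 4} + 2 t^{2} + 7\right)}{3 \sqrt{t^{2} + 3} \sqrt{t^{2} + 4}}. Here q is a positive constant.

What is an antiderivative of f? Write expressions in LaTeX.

Check any antiderivative F(t) by computing F'(t) and comparing it with f(t).
Check: d/dt[- 2 q t^{2} - \frac{2 \sqrt{\frac{t^{2}}{2} + 2} \sqrt{2 t^{2} + 6}}{3}] = \frac{- 12 q t \sqrt{t^{2} + 3} \sqrt{t^{2} + 4} - 4 t^{3} - 14 t}{3 \sqrt{t^{2} + 3} \sqrt{t^{2} + 4}}, which equals f(t).

An antiderivative is F(t) = - 2 q t^{2} - \frac{2 \sqrt{\frac{t^{2}}{2} + 2} \sqrt{2 t^{2} + 6}}{3}.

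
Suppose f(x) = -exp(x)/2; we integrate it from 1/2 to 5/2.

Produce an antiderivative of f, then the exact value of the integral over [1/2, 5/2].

Antiderivative: F(x) = -exp(x)/2; value = -exp(5/2)/2 + exp(1/2)/2

Check any antiderivative F(x) by computing F'(x) and comparing it with f(x).
F(x) = -exp(x)/2 is an antiderivative of f.
Check: d/dx[-exp(x)/2] = -exp(x)/2 = f(x).
F(5/2) = -exp(5/2)/2; F(1/2) = -exp(1/2)/2.
Integral = F(5/2) - F(1/2) = -exp(5/2)/2 + exp(1/2)/2.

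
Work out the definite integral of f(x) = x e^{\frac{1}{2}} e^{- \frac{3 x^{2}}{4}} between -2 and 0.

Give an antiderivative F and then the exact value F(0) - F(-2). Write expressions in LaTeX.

The substitution u = \frac{1}{2} - \frac{3 x^{2}}{4} works: f is exactly (dF/du)*(du/dx) for that inner function.
F(x) = - \frac{2 e^{\frac{1}{2}} e^{- \frac{3 x^{2}}{4}}}{3} is an antiderivative of f.
Check: d/dx[- \frac{2 e^{\frac{1}{2}} e^{- \frac{3 x^{2}}{4}}}{3}] = x e^{\frac{1}{2}} e^{- \frac{3 x^{2}}{4}} = f(x).
F(0) = - \frac{2 e^{\frac{1}{2}}}{3}; F(-2) = - \frac{2}{3 e^{\frac{5}{2}}}.
Integral = F(0) - F(-2) = - \frac{2 e^{\frac{1}{2}}}{3} + \frac{2}{3 e^{\frac{5}{2}}}.

Antiderivative: F(x) = - \frac{2 e^{\frac{1}{2}} e^{- \frac{3 x^{2}}{4}}}{3}; value = - \frac{2 e^{\frac{1}{2}}}{3} + \frac{2}{3 e^{\frac{5}{2}}}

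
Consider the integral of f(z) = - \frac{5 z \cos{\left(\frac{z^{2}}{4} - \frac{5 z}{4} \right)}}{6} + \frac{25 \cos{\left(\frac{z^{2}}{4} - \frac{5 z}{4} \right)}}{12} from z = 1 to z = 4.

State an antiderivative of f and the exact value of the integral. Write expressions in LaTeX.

The substitution u = \frac{z^{2}}{4} - \frac{5 z}{4} works: f is exactly (dF/du)*(du/dz) for that inner function.
F(z) = - \frac{5 \sin{\left(\frac{z^{2}}{4} - \frac{5 z}{4} \right)}}{3} is an antiderivative of f.
Check: d/dz[- \frac{5 \sin{\left(\frac{z^{2}}{4} - \frac{5 z}{4} \right)}}{3}] = - \frac{5 z \cos{\left(\frac{z^{2}}{4} - \frac{5 z}{4} \right)}}{6} + \frac{25 \cos{\left(\frac{z^{2}}{4} - \frac{5 z}{4} \right)}}{12} = f(z).
F(4) = \frac{5 \sin{\left(1 \right)}}{3}; F(1) = \frac{5 \sin{\left(1 \right)}}{3}.
Integral = F(4) - F(1) = 0.

Antiderivative: F(z) = - \frac{5 \sin{\left(\frac{z^{2}}{4} - \frac{5 z}{4} \right)}}{3}; value = 0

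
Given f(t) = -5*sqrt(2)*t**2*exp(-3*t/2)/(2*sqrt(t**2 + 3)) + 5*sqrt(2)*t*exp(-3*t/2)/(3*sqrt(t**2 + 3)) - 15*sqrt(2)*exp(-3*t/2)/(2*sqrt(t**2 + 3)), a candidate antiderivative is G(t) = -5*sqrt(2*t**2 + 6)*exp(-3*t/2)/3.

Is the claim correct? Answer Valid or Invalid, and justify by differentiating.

d/dt[G] = (15*sqrt(2)*t**2 - 10*sqrt(2)*t + 45*sqrt(2))*exp(-3*t/2)/(6*sqrt(t**2 + 3))
d/dt[G] - f(t) = (15*sqrt(2)*t**2 - 10*sqrt(2)*t + 45*sqrt(2))*exp(-3*t/2)/(3*sqrt(t**2 + 3)) != 0.

Invalid: d/dt[G] - f = (15*sqrt(2)*t**2 - 10*sqrt(2)*t + 45*sqrt(2))*exp(-3*t/2)/(3*sqrt(t**2 + 3)), which is not 0.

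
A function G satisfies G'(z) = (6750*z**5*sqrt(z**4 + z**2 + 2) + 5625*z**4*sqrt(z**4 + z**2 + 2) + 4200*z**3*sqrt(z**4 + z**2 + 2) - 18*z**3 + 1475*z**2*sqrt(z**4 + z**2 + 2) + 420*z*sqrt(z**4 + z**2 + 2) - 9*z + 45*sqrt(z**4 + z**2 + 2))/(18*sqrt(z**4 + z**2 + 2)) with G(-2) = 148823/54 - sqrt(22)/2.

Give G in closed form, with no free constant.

Since d/dz undoes antidifferentiation here, G(z) must give back the stated G'(z).
A general antiderivative is -(-5*z**2 - 5*z/3 - 1)**3/2 - sqrt(z**4 + z**2 + 2)/2 + C.
The condition gives C = 148823/54 - sqrt(22)/2 - (148877/54 - sqrt(22)/2) = -1.
So G(z) = -(-5*z**2 - 5*z/3 - 1)**3/2 - sqrt(z**4 + z**2 + 2)/2 - 1.
Check: d/dz[-(-5*z**2 - 5*z/3 - 1)**3/2 - sqrt(z**4 + z**2 + 2)/2 - 1] = (6750*z**5*sqrt(z**4 + z**2 + 2) + 5625*z**4*sqrt(z**4 + z**2 + 2) + 4200*z**3*sqrt(z**4 + z**2 + 2) - 18*z**3 + 1475*z**2*sqrt(z**4 + z**2 + 2) + 420*z*sqrt(z**4 + z**2 + 2) - 9*z + 45*sqrt(z**4 + z**2 + 2))/(18*sqrt(z**4 + z**2 + 2)) = G'(z).

G(z) = -(-5*z**2 - 5*z/3 - 1)**3/2 - sqrt(z**4 + z**2 + 2)/2 - 1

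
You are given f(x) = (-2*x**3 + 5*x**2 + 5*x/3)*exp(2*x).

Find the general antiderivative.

F(x) = (-12*x**3 + 48*x**2 - 38*x + 19)*exp(2*x)/12 + C

f has the shape u'v + uv' for u = -x**3 + 4*x**2 - 19*x/6 + 19/12 and v = exp(2*x) — it is the derivative of the product u*v.
Check: d/dx[(-12*x**3 + 48*x**2 - 38*x + 19)*exp(2*x)/12] = -2*x**3*exp(2*x) + 5*x**2*exp(2*x) + 5*x*exp(2*x)/3, which equals f(x).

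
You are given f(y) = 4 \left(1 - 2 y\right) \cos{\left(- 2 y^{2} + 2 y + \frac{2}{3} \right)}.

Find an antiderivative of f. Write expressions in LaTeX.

The substitution u = - 2 y^{2} + 2 y + \frac{2}{3} works: f is exactly (dF/du)*(du/dy) for that inner function.
Check: d/dy[2 \sin{\left(- 2 y^{2} + 2 y + \frac{2}{3} \right)}] = - 8 y \cos{\left(- 2 y^{2} + 2 y + \frac{2}{3} \right)} + 4 \cos{\left(- 2 y^{2} + 2 y + \frac{2}{3} \right)}, which equals f(y).

An antiderivative is F(y) = 2 \sin{\left(- 2 y^{2} + 2 y + \frac{2}{3} \right)}.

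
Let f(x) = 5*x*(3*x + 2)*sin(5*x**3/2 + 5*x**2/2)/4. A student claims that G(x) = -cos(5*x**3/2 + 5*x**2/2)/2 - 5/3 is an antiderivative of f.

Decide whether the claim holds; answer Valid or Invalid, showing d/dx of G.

Valid - differentiating G returns exactly f.

d/dx[G] = 15*x**2*sin(5*x**3/2 + 5*x**2/2)/4 + 5*x*sin(5*x**3/2 + 5*x**2/2)/2
This equals f(x) exactly, so the claim holds.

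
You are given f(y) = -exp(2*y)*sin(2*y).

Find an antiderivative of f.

Recover f(y) by differentiating a candidate F(y); any mismatch rules it out.
Check: d/dy[(-sin(2*y) + cos(2*y))*exp(2*y)/4] = -exp(2*y)*sin(2*y) = f(y).

An antiderivative is F(y) = (-sin(2*y) + cos(2*y))*exp(2*y)/4.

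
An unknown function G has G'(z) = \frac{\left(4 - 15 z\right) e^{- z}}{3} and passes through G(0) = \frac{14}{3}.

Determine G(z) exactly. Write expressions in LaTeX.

G'(z) has the shape u'v + uv' for u = 5 z + \frac{11}{3} and v = e^{- z} — it is the derivative of the product u*v.
A general antiderivative is \frac{\left(15 z + 11\right) e^{- z}}{3} + C.
The condition gives C = \frac{14}{3} - (\frac{11}{3}) = 1.
So G(z) = 5 z e^{- z} + 1 + \frac{11 e^{- z}}{3}.
Check: d/dz[5 z e^{- z} + 1 + \frac{11 e^{- z}}{3}] = \frac{\left(4 - 15 z\right) e^{- z}}{3} = G'(z).

G(z) = 5 z e^{- z} + 1 + \frac{11 e^{- z}}{3}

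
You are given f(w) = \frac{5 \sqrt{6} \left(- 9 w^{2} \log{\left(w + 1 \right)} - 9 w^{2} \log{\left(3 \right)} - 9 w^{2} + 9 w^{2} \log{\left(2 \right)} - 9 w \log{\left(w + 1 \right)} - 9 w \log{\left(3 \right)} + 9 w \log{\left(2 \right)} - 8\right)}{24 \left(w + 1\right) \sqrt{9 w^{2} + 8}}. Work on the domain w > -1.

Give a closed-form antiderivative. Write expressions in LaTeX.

Recognize the product-rule pattern: f = u'v + uv' with u = - \frac{5 \sqrt{\frac{3 w^{2}}{2} + \frac{4}{3}}}{4}, v = \log{\left(\frac{3 w}{2} + \frac{3}{2} \right)}, so integration by parts undoes it.
Check: d/dw[- \frac{5 \sqrt{\frac{3 w^{2}}{2} + \frac{4}{3}} \log{\left(\frac{3 w}{2} + \frac{3}{2} \right)}}{4}] = \frac{- 45 \sqrt{6} w^{2} \log{\left(w + 1 \right)} - 45 \sqrt{6} w^{2} \log{\left(3 \right)} - 45 \sqrt{6} w^{2} + 45 \sqrt{6} w^{2} \log{\left(2 \right)} - 45 \sqrt{6} w \log{\left(w + 1 \right)} - 45 \sqrt{6} w \log{\left(3 \right)} + 45 \sqrt{6} w \log{\left(2 \right)} - 40 \sqrt{6}}{24 w \sqrt{9 w^{2} + 8} + 24 \sqrt{9 w^{2} + 8}}, which equals f(w).

An antiderivative is F(w) = - \frac{5 \sqrt{\frac{3 w^{2}}{2} + \frac{4}{3}} \log{\left(\frac{3 w}{2} + \frac{3}{2} \right)}}{4}.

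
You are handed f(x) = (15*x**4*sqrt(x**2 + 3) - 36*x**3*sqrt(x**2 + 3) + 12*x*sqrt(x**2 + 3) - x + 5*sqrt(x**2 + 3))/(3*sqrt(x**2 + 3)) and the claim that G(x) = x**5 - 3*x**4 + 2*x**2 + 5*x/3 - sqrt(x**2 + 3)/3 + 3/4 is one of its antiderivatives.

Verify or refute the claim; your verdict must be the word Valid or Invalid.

d/dx[G] = (15*x**4*sqrt(x**2 + 3) - 36*x**3*sqrt(x**2 + 3) + 12*x*sqrt(x**2 + 3) - x + 5*sqrt(x**2 + 3))/(3*sqrt(x**2 + 3))
This equals f(x) exactly, so the claim holds.

Valid: G'(x) = f(x).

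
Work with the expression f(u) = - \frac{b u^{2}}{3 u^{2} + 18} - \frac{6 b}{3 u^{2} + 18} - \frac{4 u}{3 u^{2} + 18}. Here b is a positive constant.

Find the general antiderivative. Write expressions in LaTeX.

F(u) = \frac{- b u - 2 \log{\left(\frac{u^{2}}{2} + 3 \right)}}{3} + C

Integrate term by term and add the pieces.
Check: d/du[\frac{- b u - 2 \log{\left(\frac{u^{2}}{2} + 3 \right)}}{3}] = \frac{- b u^{2} - 6 b - 4 u}{3 u^{2} + 18}, which equals f(u).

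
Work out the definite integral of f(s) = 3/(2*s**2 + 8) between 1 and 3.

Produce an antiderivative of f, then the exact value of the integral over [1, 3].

Recover f(s) by differentiating a candidate F(s); any mismatch rules it out.
F(s) = 3*atan(s/2)/4 is an antiderivative of f.
Check: d/ds[3*atan(s/2)/4] = 3/(2*s**2 + 8) = f(s).
F(3) = 3*atan(3/2)/4; F(1) = 3*atan(1/2)/4.
Integral = F(3) - F(1) = -3*atan(1/2)/4 + 3*atan(3/2)/4.

Antiderivative: F(s) = 3*atan(s/2)/4; value = -3*atan(1/2)/4 + 3*atan(3/2)/4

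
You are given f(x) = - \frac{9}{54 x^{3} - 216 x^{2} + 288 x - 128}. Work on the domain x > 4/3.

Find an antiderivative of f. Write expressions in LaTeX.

An antiderivative F(x) passes only if d/dx[F] lands on f(x) exactly.
Check: d/dx[\frac{3}{36 x^{2} - 96 x + 64}] = - \frac{9}{54 x^{3} - 216 x^{2} + 288 x - 128} = f(x).

An antiderivative is F(x) = \frac{3}{36 x^{2} - 96 x + 64}.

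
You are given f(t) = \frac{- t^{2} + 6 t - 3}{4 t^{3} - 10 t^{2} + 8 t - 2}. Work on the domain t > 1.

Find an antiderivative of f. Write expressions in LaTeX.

An antiderivative is F(t) = \frac{- t \log{\left(t - \frac{1}{2} \right)} - t \log{\left(3 \right)} + \log{\left(t - \frac{1}{2} \right)} - 4 + \log{\left(3 \right)}}{4 t - 4}.

Differentiate the proposed F(t) back; it has to land on f(t) exactly.
Check: d/dt[\frac{- t \log{\left(t - \frac{1}{2} \right)} - t \log{\left(3 \right)} + \log{\left(t - \frac{1}{2} \right)} - 4 + \log{\left(3 \right)}}{4 t - 4}] = \frac{- t^{2} + 6 t - 3}{4 t^{3} - 10 t^{2} + 8 t - 2} = f(t).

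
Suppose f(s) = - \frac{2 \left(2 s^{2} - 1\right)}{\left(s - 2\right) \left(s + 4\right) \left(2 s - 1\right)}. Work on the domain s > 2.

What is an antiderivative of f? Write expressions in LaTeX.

Factor the denominator (\left(s - 2\right) \left(s + 4\right) \left(2 s - 1\right)) and decompose: f = - \frac{4}{27 \left(2 s - 1\right)} - \frac{31}{27 \left(s + 4\right)} - \frac{7}{9 \left(s - 2\right)}; each piece integrates to a log, atan, or power term.
Check: d/ds[\frac{- 21 \log{\left(s - 2 \right)} - 2 \log{\left(s - \frac{1}{2} \right)} - 31 \log{\left(s + 4 \right)}}{27}] = \frac{2 - 4 s^{2}}{2 s^{3} + 3 s^{2} - 18 s + 8}, which equals f(s).

An antiderivative is F(s) = \frac{- 21 \log{\left(s - 2 \right)} - 2 \log{\left(s - \frac{1}{2} \right)} - 31 \log{\left(s + 4 \right)}}{27}.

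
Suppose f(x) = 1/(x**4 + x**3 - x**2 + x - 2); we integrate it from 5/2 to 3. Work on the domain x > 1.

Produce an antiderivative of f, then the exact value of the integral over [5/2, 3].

The denominator factors as (x - 1)*(x + 2)*(x**2 + 1); partial fractions split f into directly integrable pieces: -(x + 3)/(10*(x**2 + 1)) - 1/(15*(x + 2)) + 1/(6*(x - 1)).
F(x) = (10*log(x - 1) - 4*log(x + 2) - 3*log(x**2 + 1) - 18*atan(x))/60 is an antiderivative of f.
Check: d/dx[(10*log(x - 1) - 4*log(x + 2) - 3*log(x**2 + 1) - 18*atan(x))/60] = 1/(x**4 + x**3 - x**2 + x - 2) = f(x).
F(3) = -3*atan(3)/10 - log(10)/20 - log(5)/15 + log(2)/6; F(5/2) = -3*atan(5/2)/10 - log(9/2)/15 - log(29/4)/20 + log(3/2)/6.
Integral = F(3) - F(5/2) = -3*atan(3)/10 - log(10)/20 - log(5)/15 - log(3/2)/6 + log(29/4)/20 + log(9/2)/15 + log(2)/6 + 3*atan(5/2)/10.

Antiderivative: F(x) = (10*log(x - 1) - 4*log(x + 2) - 3*log(x**2 + 1) - 18*atan(x))/60; value = -3*atan(3)/10 - log(10)/20 - log(5)/15 - log(3/2)/6 + log(29/4)/20 + log(9/2)/15 + log(2)/6 + 3*atan(5/2)/10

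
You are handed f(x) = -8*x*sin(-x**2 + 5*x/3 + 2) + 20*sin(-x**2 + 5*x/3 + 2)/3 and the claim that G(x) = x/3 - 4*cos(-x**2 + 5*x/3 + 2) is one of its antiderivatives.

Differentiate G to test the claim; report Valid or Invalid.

Invalid: d/dx[G] - f = 1/3, which is not 0.

d/dx[G] = -8*x*sin(-x**2 + 5*x/3 + 2) + 20*sin(-x**2 + 5*x/3 + 2)/3 + 1/3
d/dx[G] - f(x) = 1/3 != 0.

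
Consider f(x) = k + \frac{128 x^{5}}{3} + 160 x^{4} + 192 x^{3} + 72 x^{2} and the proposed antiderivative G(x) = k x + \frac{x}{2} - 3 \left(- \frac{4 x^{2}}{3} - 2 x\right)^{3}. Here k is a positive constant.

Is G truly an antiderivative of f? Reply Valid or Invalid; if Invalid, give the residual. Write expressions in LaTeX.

Invalid: d/dx[G] - f = \frac{1}{2}, which is not 0.

d/dx[G] = k + \frac{128 x^{5}}{3} + 160 x^{4} + 192 x^{3} + 72 x^{2} + \frac{1}{2}
d/dx[G] - f(x) = \frac{1}{2} != 0.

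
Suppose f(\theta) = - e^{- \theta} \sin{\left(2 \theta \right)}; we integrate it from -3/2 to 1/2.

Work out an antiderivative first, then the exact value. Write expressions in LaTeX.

Antiderivative: F(\theta) = \frac{\left(\sin{\left(2 \theta \right)} + 2 \cos{\left(2 \theta \right)}\right) e^{- \theta}}{5}; value = \frac{\sin{\left(1 \right)}}{5 e^{\frac{1}{2}}} + \frac{e^{\frac{3}{2}} \sin{\left(3 \right)}}{5} + \frac{2 \cos{\left(1 \right)}}{5 e^{\frac{1}{2}}} - \frac{2 e^{\frac{3}{2}} \cos{\left(3 \right)}}{5}

Whatever form F(\theta) takes, F'(\theta) = f(\theta) is non-negotiable.
F(\theta) = \frac{\left(\sin{\left(2 \theta \right)} + 2 \cos{\left(2 \theta \right)}\right) e^{- \theta}}{5} is an antiderivative of f.
Check: d/d\theta[\frac{\left(\sin{\left(2 \theta \right)} + 2 \cos{\left(2 \theta \right)}\right) e^{- \theta}}{5}] = - e^{- \theta} \sin{\left(2 \theta \right)} = f(\theta).
F(1/2) = \frac{\sin{\left(1 \right)}}{5 e^{\frac{1}{2}}} + \frac{2 \cos{\left(1 \right)}}{5 e^{\frac{1}{2}}}; F(-3/2) = \frac{2 e^{\frac{3}{2}} \cos{\left(3 \right)}}{5} - \frac{e^{\frac{3}{2}} \sin{\left(3 \right)}}{5}.
Integral = F(1/2) - F(-3/2) = \frac{\sin{\left(1 \right)}}{5 e^{\frac{1}{2}}} + \frac{e^{\frac{3}{2}} \sin{\left(3 \right)}}{5} + \frac{2 \cos{\left(1 \right)}}{5 e^{\frac{1}{2}}} - \frac{2 e^{\frac{3}{2}} \cos{\left(3 \right)}}{5}.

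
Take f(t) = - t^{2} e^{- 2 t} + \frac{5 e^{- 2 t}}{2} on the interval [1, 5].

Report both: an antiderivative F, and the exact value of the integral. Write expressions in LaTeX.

Antiderivative: F(t) = \frac{\left(t^{2} + t - 2\right) e^{- 2 t}}{2}; value = \frac{14}{e^{10}}

f has the shape u'v + uv' for u = \frac{t^{2}}{2} + \frac{t}{2} - 1 and v = e^{- 2 t} — it is the derivative of the product u*v.
F(t) = \frac{\left(t^{2} + t - 2\right) e^{- 2 t}}{2} is an antiderivative of f.
Check: d/dt[\frac{\left(t^{2} + t - 2\right) e^{- 2 t}}{2}] = \frac{\left(5 - 2 t^{2}\right) e^{- 2 t}}{2}, which equals f(t).
F(5) = \frac{14}{e^{10}}; F(1) = 0.
Integral = F(5) - F(1) = \frac{14}{e^{10}}.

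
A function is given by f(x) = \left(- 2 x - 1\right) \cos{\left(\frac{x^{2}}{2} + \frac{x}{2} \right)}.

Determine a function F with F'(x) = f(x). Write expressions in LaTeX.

An antiderivative is F(x) = - 2 \sin{\left(\frac{x^{2}}{2} + \frac{x}{2} \right)}.

The substitution u = \frac{x^{2}}{2} + \frac{x}{2} works: f is exactly (dF/du)*(du/dx) for that inner function.
Check: d/dx[- 2 \sin{\left(\frac{x^{2}}{2} + \frac{x}{2} \right)}] = - 2 x \cos{\left(\frac{x^{2}}{2} + \frac{x}{2} \right)} - \cos{\left(\frac{x^{2}}{2} + \frac{x}{2} \right)}, which equals f(x).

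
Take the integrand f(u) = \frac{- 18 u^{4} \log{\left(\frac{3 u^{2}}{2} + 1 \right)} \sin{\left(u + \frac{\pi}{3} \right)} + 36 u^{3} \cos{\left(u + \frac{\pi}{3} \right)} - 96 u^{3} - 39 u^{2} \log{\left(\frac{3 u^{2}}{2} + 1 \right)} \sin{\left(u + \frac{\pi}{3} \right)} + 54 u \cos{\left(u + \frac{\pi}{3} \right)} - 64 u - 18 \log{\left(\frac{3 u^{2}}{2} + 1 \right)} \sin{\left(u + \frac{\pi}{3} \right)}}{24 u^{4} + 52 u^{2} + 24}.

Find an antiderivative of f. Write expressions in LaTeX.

Any candidate F(u) must reproduce f(u) exactly when differentiated.
Check: d/du[\frac{- 8 \log{\left(u^{2} + \frac{3}{2} \right)} + 3 \log{\left(\frac{3 u^{2}}{2} + 1 \right)} \cos{\left(u + \frac{\pi}{3} \right)}}{4}] = \frac{- 18 u^{4} \log{\left(\frac{3 u^{2}}{2} + 1 \right)} \sin{\left(u + \frac{\pi}{3} \right)} + 36 u^{3} \cos{\left(u + \frac{\pi}{3} \right)} - 96 u^{3} - 39 u^{2} \log{\left(\frac{3 u^{2}}{2} + 1 \right)} \sin{\left(u + \frac{\pi}{3} \right)} + 54 u \cos{\left(u + \frac{\pi}{3} \right)} - 64 u - 18 \log{\left(\frac{3 u^{2}}{2} + 1 \right)} \sin{\left(u + \frac{\pi}{3} \right)}}{24 u^{4} + 52 u^{2} + 24} = f(u).

An antiderivative is F(u) = \frac{- 8 \log{\left(u^{2} + \frac{3}{2} \right)} + 3 \log{\left(\frac{3 u^{2}}{2} + 1 \right)} \cos{\left(u + \frac{\pi}{3} \right)}}{4}.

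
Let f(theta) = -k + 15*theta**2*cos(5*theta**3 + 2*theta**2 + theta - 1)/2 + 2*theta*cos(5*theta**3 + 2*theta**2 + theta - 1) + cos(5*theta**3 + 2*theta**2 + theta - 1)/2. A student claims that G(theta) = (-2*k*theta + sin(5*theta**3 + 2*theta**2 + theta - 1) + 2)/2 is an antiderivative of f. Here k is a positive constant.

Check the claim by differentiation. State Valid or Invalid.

d/dtheta[G] = -k + 15*theta**2*cos(5*theta**3 + 2*theta**2 + theta - 1)/2 + 2*theta*cos(5*theta**3 + 2*theta**2 + theta - 1) + cos(5*theta**3 + 2*theta**2 + theta - 1)/2
This equals f(theta) exactly, so the claim holds.

Valid: G'(theta) = f(theta).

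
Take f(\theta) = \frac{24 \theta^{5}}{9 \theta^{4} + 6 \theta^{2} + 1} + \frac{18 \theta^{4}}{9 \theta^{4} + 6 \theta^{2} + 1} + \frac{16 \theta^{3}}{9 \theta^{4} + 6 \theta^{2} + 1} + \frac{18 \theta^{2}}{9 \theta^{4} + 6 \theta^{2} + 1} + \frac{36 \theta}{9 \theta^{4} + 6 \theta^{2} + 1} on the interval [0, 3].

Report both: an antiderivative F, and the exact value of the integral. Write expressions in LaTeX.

Antiderivative: F(\theta) = \frac{2 \left(2 \theta^{4} + 3 \theta^{3} - 3\right)}{3 \theta^{2} + 1}; value = \frac{162}{7}

f has the shape u'v + uv' for u = \frac{4}{3 \left(\theta^{2} + \frac{1}{3}\right)} and v = \theta^{4} + \frac{3 \theta^{3}}{2} - \frac{3}{2} — it is the derivative of the product u*v.
F(\theta) = \frac{2 \left(2 \theta^{4} + 3 \theta^{3} - 3\right)}{3 \theta^{2} + 1} is an antiderivative of f.
Check: d/d\theta[\frac{2 \left(2 \theta^{4} + 3 \theta^{3} - 3\right)}{3 \theta^{2} + 1}] = \frac{24 \theta^{5} + 18 \theta^{4} + 16 \theta^{3} + 18 \theta^{2} + 36 \theta}{9 \theta^{4} + 6 \theta^{2} + 1}, which equals f(\theta).
F(3) = \frac{120}{7}; F(0) = -6.
Integral = F(3) - F(0) = \frac{162}{7}.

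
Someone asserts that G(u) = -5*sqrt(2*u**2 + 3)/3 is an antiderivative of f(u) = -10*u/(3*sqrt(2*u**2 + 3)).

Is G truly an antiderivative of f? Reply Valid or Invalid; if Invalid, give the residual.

d/du[G] = -10*u/(3*sqrt(2*u**2 + 3))
This equals f(u) exactly, so the claim holds.

Valid. The derivative of G reproduces f.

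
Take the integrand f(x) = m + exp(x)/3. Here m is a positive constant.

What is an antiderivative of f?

An antiderivative is F(x) = m*x + exp(x)/3.

Since d/dx undoes antidifferentiation here, F'(x) = f(x) is required of F(x).
Check: d/dx[m*x + exp(x)/3] = m + exp(x)/3 = f(x).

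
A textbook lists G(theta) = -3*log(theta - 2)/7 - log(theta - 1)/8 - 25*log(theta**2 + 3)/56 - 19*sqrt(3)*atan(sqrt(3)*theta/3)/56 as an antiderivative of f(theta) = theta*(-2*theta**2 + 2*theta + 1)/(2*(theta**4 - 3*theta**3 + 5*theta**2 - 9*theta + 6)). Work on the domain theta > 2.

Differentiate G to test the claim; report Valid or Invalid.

Invalid: d/dtheta[G] - f = -25*theta/(56*theta**2 + 168), which is not 0.

d/dtheta[G] = (-81*theta**3 + 131*theta**2 - 22*theta)/(56*theta**4 - 168*theta**3 + 280*theta**2 - 504*theta + 336)
d/dtheta[G] - f(theta) = -25*theta/(56*theta**2 + 168) != 0.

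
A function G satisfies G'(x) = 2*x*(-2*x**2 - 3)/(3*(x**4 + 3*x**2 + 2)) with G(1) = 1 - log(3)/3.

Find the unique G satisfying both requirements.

G(x) = -(log(x**4/2 + 3*x**2/2 + 1) - 3)/3

The substitution u = x**4/2 + 3*x**2/2 + 1 works: G'(x) is exactly (dG/du)*(du/dx) for that inner function.
A general antiderivative is -log(x**4/2 + 3*x**2/2 + 1)/3 + C.
The condition gives C = 1 - log(3)/3 - (-log(3)/3) = 1.
So G(x) = -(log(x**4/2 + 3*x**2/2 + 1) - 3)/3.
Check: d/dx[-(log(x**4/2 + 3*x**2/2 + 1) - 3)/3] = (-4*x**3 - 6*x)/(3*x**4 + 9*x**2 + 6), which equals G'(x).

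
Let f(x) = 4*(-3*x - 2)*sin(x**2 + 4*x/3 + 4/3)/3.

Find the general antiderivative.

F(x) = 2*cos(x**2 + 4*x/3 + 4/3) + C

The substitution u = x**2 + 4*x/3 + 4/3 works: f is exactly (dF/du)*(du/dx) for that inner function.
Check: d/dx[2*cos(x**2 + 4*x/3 + 4/3)] = -4*x*sin(x**2 + 4*x/3 + 4/3) - 8*sin(x**2 + 4*x/3 + 4/3)/3, which equals f(x).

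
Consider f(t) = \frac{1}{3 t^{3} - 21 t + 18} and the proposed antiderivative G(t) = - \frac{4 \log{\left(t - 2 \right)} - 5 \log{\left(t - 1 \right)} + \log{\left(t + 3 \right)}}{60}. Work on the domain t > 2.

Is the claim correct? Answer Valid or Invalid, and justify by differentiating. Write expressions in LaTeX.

d/dt[G] = - \frac{1}{3 t^{3} - 21 t + 18}
d/dt[G] - f(t) = - \frac{2}{3 t^{3} - 21 t + 18} != 0.

Invalid: d/dt[G] - f = - \frac{2}{3 t^{3} - 21 t + 18}, which is not 0.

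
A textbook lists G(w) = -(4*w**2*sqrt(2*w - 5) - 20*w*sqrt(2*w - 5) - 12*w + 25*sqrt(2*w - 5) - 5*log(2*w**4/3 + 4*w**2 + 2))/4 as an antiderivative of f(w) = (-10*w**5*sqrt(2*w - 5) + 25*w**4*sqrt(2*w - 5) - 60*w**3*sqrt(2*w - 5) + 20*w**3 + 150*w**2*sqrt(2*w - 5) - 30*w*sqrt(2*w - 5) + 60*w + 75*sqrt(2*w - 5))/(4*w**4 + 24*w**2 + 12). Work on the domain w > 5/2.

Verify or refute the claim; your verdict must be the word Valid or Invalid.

Invalid: d/dw[G] - f = 3, which is not 0.

d/dw[G] = (-20*w**6 + 100*w**5 + 12*w**4*sqrt(2*w - 5) - 245*w**4 + 20*w**3*sqrt(2*w - 5) + 600*w**3 + 72*w**2*sqrt(2*w - 5) - 810*w**2 + 60*w*sqrt(2*w - 5) + 300*w + 36*sqrt(2*w - 5) - 375)/(4*w**4*sqrt(2*w - 5) + 24*w**2*sqrt(2*w - 5) + 12*sqrt(2*w - 5))
d/dw[G] - f(w) = 3 != 0.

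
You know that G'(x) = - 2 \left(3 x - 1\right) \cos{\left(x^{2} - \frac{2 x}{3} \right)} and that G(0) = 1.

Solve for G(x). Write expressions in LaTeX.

G'(x) matches the chain-rule pattern g'(h)*h' with inner function h(x) = x^{2} - \frac{2 x}{3}; substituting u = h(x) collapses the integral.
A general antiderivative is - 3 \sin{\left(x^{2} - \frac{2 x}{3} \right)} + C.
The condition gives C = 1 - (0) = 1.
So G(x) = 1 - 3 \sin{\left(x^{2} - \frac{2 x}{3} \right)}.
Check: d/dx[1 - 3 \sin{\left(x^{2} - \frac{2 x}{3} \right)}] = - 6 x \cos{\left(x^{2} - \frac{2 x}{3} \right)} + 2 \cos{\left(x^{2} - \frac{2 x}{3} \right)}, which equals G'(x).

G(x) = 1 - 3 \sin{\left(x^{2} - \frac{2 x}{3} \right)}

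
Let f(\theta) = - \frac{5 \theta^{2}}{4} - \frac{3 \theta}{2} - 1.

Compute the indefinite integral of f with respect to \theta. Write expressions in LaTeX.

F(\theta) = - \frac{5 \theta^{3}}{12} - \frac{3 \theta^{2}}{4} - \theta + C

Integrate term by term and add the pieces.
Check: d/d\theta[- \frac{5 \theta^{3}}{12} - \frac{3 \theta^{2}}{4} - \theta] = - \frac{5 \theta^{2}}{4} - \frac{3 \theta}{2} - 1 = f(\theta).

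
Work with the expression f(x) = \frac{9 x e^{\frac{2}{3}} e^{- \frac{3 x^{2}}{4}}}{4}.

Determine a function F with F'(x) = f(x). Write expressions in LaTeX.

An antiderivative is F(x) = - \frac{3 e^{\frac{2}{3}} e^{- \frac{3 x^{2}}{4}}}{2}.

The substitution u = \frac{2}{3} - \frac{3 x^{2}}{4} works: f is exactly (dF/du)*(du/dx) for that inner function.
Check: d/dx[- \frac{3 e^{\frac{2}{3}} e^{- \frac{3 x^{2}}{4}}}{2}] = \frac{9 x e^{\frac{2}{3}} e^{- \frac{3 x^{2}}{4}}}{4} = f(x).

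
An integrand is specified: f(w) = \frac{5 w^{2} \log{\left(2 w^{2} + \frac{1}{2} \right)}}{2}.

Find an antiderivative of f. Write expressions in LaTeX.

An antiderivative is F(w) = \frac{5 w^{3} \log{\left(2 w^{2} + \frac{1}{2} \right)}}{6} - \frac{5 w^{3}}{9} + \frac{5 w}{12} - \frac{5 \operatorname{atan}{\left(2 w \right)}}{24}.

Since d/dw undoes antidifferentiation here, F'(w) = f(w) is required of F(w).
Check: d/dw[\frac{5 w^{3} \log{\left(2 w^{2} + \frac{1}{2} \right)}}{6} - \frac{5 w^{3}}{9} + \frac{5 w}{12} - \frac{5 \operatorname{atan}{\left(2 w \right)}}{24}] = \frac{5 w^{2} \log{\left(2 w^{2} + \frac{1}{2} \right)}}{2} = f(w).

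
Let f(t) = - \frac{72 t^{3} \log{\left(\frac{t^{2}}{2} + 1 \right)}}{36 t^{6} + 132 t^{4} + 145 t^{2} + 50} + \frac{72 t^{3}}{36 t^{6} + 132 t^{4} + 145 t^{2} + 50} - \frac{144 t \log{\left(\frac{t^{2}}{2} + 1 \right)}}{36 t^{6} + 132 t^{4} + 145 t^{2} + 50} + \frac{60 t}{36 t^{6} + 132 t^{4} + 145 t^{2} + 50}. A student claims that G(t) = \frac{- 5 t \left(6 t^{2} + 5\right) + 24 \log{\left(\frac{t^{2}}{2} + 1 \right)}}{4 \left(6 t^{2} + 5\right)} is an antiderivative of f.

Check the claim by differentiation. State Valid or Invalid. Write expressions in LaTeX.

Invalid: d/dt[G] - f = - \frac{5}{4}, which is not 0.

d/dt[G] = \frac{- 180 t^{6} - 660 t^{4} - 288 t^{3} \log{\left(\frac{t^{2}}{2} + 1 \right)} + 288 t^{3} - 725 t^{2} - 576 t \log{\left(\frac{t^{2}}{2} + 1 \right)} + 240 t - 250}{144 t^{6} + 528 t^{4} + 580 t^{2} + 200}
d/dt[G] - f(t) = - \frac{5}{4} != 0.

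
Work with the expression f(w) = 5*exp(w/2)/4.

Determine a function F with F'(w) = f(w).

A first test for any F(w): its w-derivative must equal f(w) identically.
Check: d/dw[5*exp(w/2)/2] = 5*exp(w/2)/4 = f(w).

An antiderivative is F(w) = 5*exp(w/2)/2.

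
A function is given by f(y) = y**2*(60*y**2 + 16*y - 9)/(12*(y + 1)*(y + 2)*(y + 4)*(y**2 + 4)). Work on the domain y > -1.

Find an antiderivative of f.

An antiderivative is F(y) = 7*log(y + 1)/36 - 199*log(y + 2)/48 + 887*log(y + 4)/90 - 217*log(y**2 + 4)/480 - 281*atan(y/2)/240.

The denominator factors as 12*(y + 1)*(y + 2)*(y + 4)*(y**2 + 4); partial fractions split f into directly integrable pieces: -(217*y + 562)/(240*(y**2 + 4)) + 887/(90*(y + 4)) - 199/(48*(y + 2)) + 7/(36*(y + 1)).
Check: d/dy[7*log(y + 1)/36 - 199*log(y + 2)/48 + 887*log(y + 4)/90 - 217*log(y**2 + 4)/480 - 281*atan(y/2)/240] = (60*y**4 + 16*y**3 - 9*y**2)/(12*y**5 + 84*y**4 + 216*y**3 + 432*y**2 + 672*y + 384), which equals f(y).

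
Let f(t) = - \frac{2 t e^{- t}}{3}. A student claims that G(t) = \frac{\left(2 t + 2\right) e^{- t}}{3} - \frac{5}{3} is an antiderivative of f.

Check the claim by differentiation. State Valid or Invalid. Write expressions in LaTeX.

Valid. The derivative of G reproduces f.

d/dt[G] = - \frac{2 t e^{- t}}{3}
This equals f(t) exactly, so the claim holds.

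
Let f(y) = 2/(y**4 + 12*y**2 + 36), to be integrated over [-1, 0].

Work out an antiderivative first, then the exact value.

Antiderivative: F(y) = 2*y/(12*y**2 + 72) + sqrt(6)*atan(sqrt(6)*y/6)/36; value = 1/42 + sqrt(6)*atan(sqrt(6)/6)/36

An antiderivative F(y) passes only if d/dy[F] lands on f(y) exactly.
F(y) = 2*y/(12*y**2 + 72) + sqrt(6)*atan(sqrt(6)*y/6)/36 is an antiderivative of f.
Check: d/dy[2*y/(12*y**2 + 72) + sqrt(6)*atan(sqrt(6)*y/6)/36] = 2/(y**4 + 12*y**2 + 36) = f(y).
F(0) = 0; F(-1) = -sqrt(6)*atan(sqrt(6)/6)/36 - 1/42.
Integral = F(0) - F(-1) = 1/42 + sqrt(6)*atan(sqrt(6)/6)/36.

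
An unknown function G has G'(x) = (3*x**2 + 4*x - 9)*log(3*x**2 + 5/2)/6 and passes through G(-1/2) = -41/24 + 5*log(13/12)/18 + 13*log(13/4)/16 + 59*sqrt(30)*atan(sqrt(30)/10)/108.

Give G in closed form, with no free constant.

The proposed G(x) is checked by its d/dx: the result must match the given G'(x).
A general antiderivative is -x**3/9 - x**2/3 + 59*x/18 + (x**3/6 + x**2/3 - 3*x/2)*log(3*x**2 + 5/2) + 5*log(x**2 + 5/6)/18 - 59*sqrt(30)*atan(sqrt(30)*x/5)/108 + C.
The condition gives C = -41/24 + 5*log(13/12)/18 + 13*log(13/4)/16 + 59*sqrt(30)*atan(sqrt(30)/10)/108 - (-41/24 + 5*log(13/12)/18 + 13*log(13/4)/16 + 59*sqrt(30)*atan(sqrt(30)/10)/108) = 0.
So G(x) = -x**3/9 - x**2/3 + 59*x/18 + (x**3/6 + x**2/3 - 3*x/2)*log(3*x**2 + 5/2) + 5*log(x**2 + 5/6)/18 - 59*sqrt(30)*atan(sqrt(30)*x/5)/108.
Check: d/dx[-x**3/9 - x**2/3 + 59*x/18 + (x**3/6 + x**2/3 - 3*x/2)*log(3*x**2 + 5/2) + 5*log(x**2 + 5/6)/18 - 59*sqrt(30)*atan(sqrt(30)*x/5)/108] = x**2*log(3*x**2 + 5/2)/2 + 2*x*log(3*x**2 + 5/2)/3 - 3*log(3*x**2 + 5/2)/2, which equals G'(x).

G(x) = -x**3/9 - x**2/3 + 59*x/18 + (x**3/6 + x**2/3 - 3*x/2)*log(3*x**2 + 5/2) + 5*log(x**2 + 5/6)/18 - 59*sqrt(30)*atan(sqrt(30)*x/5)/108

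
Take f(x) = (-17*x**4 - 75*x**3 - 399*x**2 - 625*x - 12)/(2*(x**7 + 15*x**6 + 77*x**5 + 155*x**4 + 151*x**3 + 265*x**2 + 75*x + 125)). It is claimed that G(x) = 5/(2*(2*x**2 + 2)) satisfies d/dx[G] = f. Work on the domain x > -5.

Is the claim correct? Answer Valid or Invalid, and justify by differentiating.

d/dx[G] = -5*x/(2*x**4 + 4*x**2 + 2)
d/dx[G] - f(x) = 6/(x**3 + 15*x**2 + 75*x + 125) != 0.

Invalid: d/dx[G] - f = 6/(x**3 + 15*x**2 + 75*x + 125), which is not 0.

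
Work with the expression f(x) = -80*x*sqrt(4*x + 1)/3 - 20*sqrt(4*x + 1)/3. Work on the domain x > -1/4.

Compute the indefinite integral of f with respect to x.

F(x) = -2*(4*x + 1)**(5/2)/3 + C

Integrate term by term and add the pieces.
Check: d/dx[-2*(4*x + 1)**(5/2)/3] = -80*x*sqrt(4*x + 1)/3 - 20*sqrt(4*x + 1)/3 = f(x).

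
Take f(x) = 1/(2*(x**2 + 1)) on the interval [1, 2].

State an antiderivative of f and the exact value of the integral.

Antiderivative: F(x) = atan(x)/2; value = -pi/8 + atan(2)/2

Any candidate F(x) must reproduce f(x) exactly when differentiated.
F(x) = atan(x)/2 is an antiderivative of f.
Check: d/dx[atan(x)/2] = 1/(2*x**2 + 2), which equals f(x).
F(2) = atan(2)/2; F(1) = pi/8.
Integral = F(2) - F(1) = -pi/8 + atan(2)/2.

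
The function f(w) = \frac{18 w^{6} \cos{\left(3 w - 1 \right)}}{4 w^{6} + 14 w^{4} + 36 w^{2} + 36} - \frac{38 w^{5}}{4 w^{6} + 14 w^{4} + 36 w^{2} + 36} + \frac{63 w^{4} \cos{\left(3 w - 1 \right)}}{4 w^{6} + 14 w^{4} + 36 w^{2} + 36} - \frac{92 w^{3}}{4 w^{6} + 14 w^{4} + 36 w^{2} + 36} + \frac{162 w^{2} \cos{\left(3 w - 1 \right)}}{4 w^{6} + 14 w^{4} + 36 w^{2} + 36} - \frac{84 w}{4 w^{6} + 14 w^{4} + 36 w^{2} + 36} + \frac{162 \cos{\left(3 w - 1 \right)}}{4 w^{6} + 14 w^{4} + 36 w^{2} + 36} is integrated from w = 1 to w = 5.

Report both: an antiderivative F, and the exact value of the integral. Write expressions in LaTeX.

The integrand splits into summands that can be handled one at a time.
F(w) = - \frac{3 \log{\left(2 w^{2} + 3 \right)} + 8 \log{\left(w^{4} + 2 w^{2} + 6 \right)} - 6 \sin{\left(3 w - 1 \right)}}{4} is an antiderivative of f.
Check: d/dw[- \frac{3 \log{\left(2 w^{2} + 3 \right)} + 8 \log{\left(w^{4} + 2 w^{2} + 6 \right)} - 6 \sin{\left(3 w - 1 \right)}}{4}] = \frac{18 w^{6} \cos{\left(3 w - 1 \right)} - 38 w^{5} + 63 w^{4} \cos{\left(3 w - 1 \right)} - 92 w^{3} + 162 w^{2} \cos{\left(3 w - 1 \right)} - 84 w + 162 \cos{\left(3 w - 1 \right)}}{4 w^{6} + 14 w^{4} + 36 w^{2} + 36}, which equals f(w).
F(5) = - 2 \log{\left(681 \right)} - \frac{3 \log{\left(53 \right)}}{4} + \frac{3 \sin{\left(14 \right)}}{2}; F(1) = - 2 \log{\left(9 \right)} - \frac{3 \log{\left(5 \right)}}{4} + \frac{3 \sin{\left(2 \right)}}{2}.
Integral = F(5) - F(1) = - 2 \log{\left(681 \right)} - \frac{3 \log{\left(53 \right)}}{4} - \frac{3 \sin{\left(2 \right)}}{2} + \frac{3 \log{\left(5 \right)}}{4} + \frac{3 \sin{\left(14 \right)}}{2} + 2 \log{\left(9 \right)}.

Antiderivative: F(w) = - \frac{3 \log{\left(2 w^{2} + 3 \right)} + 8 \log{\left(w^{4} + 2 w^{2} + 6 \right)} - 6 \sin{\left(3 w - 1 \right)}}{4}; value = - 2 \log{\left(681 \right)} - \frac{3 \log{\left(53 \right)}}{4} - \frac{3 \sin{\left(2 \right)}}{2} + \frac{3 \log{\left(5 \right)}}{4} + \frac{3 \sin{\left(14 \right)}}{2} + 2 \log{\left(9 \right)}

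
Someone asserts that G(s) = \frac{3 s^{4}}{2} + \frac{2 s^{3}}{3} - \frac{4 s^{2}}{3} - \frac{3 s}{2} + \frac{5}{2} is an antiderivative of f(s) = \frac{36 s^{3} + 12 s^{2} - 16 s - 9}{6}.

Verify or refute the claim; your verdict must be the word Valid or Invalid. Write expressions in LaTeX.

d/ds[G] = 6 s^{3} + 2 s^{2} - \frac{8 s}{3} - \frac{3}{2}
This equals f(s) exactly, so the claim holds.

Valid. The derivative of G reproduces f.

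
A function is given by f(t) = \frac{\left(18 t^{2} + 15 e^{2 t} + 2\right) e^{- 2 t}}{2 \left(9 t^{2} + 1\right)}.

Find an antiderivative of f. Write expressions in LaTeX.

Any candidate F(t) must reproduce f(t) exactly when differentiated.
Check: d/dt[\frac{\left(5 e^{2 t} \operatorname{atan}{\left(3 t \right)} - 1\right) e^{- 2 t}}{2}] = \frac{18 t^{2} + 15 e^{2 t} + 2}{18 t^{2} e^{2 t} + 2 e^{2 t}}, which equals f(t).

An antiderivative is F(t) = \frac{\left(5 e^{2 t} \operatorname{atan}{\left(3 t \right)} - 1\right) e^{- 2 t}}{2}.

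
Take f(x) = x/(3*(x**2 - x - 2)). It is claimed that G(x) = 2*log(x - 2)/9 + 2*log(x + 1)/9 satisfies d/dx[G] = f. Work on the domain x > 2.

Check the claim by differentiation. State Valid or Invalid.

d/dx[G] = (4*x - 2)/(9*x**2 - 9*x - 18)
d/dx[G] - f(x) = 1/(9*x + 9) != 0.

Invalid: d/dx[G] - f = 1/(9*x + 9), which is not 0.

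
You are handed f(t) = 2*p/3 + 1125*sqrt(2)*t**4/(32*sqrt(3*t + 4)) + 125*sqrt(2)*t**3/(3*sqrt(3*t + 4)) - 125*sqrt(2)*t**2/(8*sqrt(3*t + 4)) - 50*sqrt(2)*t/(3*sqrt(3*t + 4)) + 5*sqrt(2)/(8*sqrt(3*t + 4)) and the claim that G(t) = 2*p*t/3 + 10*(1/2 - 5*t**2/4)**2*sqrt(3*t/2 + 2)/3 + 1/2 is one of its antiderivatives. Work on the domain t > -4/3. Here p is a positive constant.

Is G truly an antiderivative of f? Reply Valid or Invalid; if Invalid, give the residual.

d/dt[G] = sqrt(2)*(32*sqrt(2)*p*sqrt(3*t + 4) + 3375*t**4 + 4000*t**3 - 1500*t**2 - 1600*t + 60)/(96*sqrt(3*t + 4))
This equals f(t) exactly, so the claim holds.

Valid - differentiating G returns exactly f.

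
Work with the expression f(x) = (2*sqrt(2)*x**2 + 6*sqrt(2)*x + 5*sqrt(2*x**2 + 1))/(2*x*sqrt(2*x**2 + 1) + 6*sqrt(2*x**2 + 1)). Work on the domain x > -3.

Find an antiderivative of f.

An antiderivative is F(x) = (sqrt(2)*sqrt(2*x**2 + 1) + 5*log(2*x + 6))/2.

Since d/dx undoes antidifferentiation here, F'(x) = f(x) is required of F(x).
Check: d/dx[(sqrt(2)*sqrt(2*x**2 + 1) + 5*log(2*x + 6))/2] = (2*sqrt(2)*x**2 + 6*sqrt(2)*x + 5*sqrt(2*x**2 + 1))/(2*x*sqrt(2*x**2 + 1) + 6*sqrt(2*x**2 + 1)) = f(x).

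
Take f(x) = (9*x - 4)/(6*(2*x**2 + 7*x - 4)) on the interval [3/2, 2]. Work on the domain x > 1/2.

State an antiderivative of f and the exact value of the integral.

Antiderivative: F(x) = log(x - 1/2)/108 + 20*log(x + 4)/27; value = -20*log(11/2)/27 + log(3/2)/108 + 20*log(6)/27

Factor the denominator (6*(x + 4)*(2*x - 1)) and decompose: f = 1/(54*(2*x - 1)) + 20/(27*(x + 4)); each piece integrates to a log, atan, or power term.
F(x) = log(x - 1/2)/108 + 20*log(x + 4)/27 is an antiderivative of f.
Check: d/dx[log(x - 1/2)/108 + 20*log(x + 4)/27] = (9*x - 4)/(12*x**2 + 42*x - 24), which equals f(x).
F(2) = log(3/2)/108 + 20*log(6)/27; F(3/2) = 20*log(11/2)/27.
Integral = F(2) - F(3/2) = -20*log(11/2)/27 + log(3/2)/108 + 20*log(6)/27.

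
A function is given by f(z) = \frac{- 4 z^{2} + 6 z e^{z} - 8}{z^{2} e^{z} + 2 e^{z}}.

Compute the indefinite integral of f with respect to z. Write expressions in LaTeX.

F(z) = \left(3 e^{z} \log{\left(3 z^{2} + 6 \right)} + 4\right) e^{- z} + C

A first test for any F(z): its z-derivative must equal f(z) identically.
Check: d/dz[\left(3 e^{z} \log{\left(3 z^{2} + 6 \right)} + 4\right) e^{- z}] = \frac{- 4 z^{2} + 6 z e^{z} - 8}{z^{2} e^{z} + 2 e^{z}} = f(z).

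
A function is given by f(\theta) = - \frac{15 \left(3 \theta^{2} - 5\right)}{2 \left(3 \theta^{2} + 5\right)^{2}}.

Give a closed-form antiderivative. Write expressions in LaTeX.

An antiderivative is F(\theta) = \frac{15 \theta}{6 \theta^{2} + 10}.

f has the shape u'v + uv' for u = \frac{5 \theta}{2} and v = \frac{1}{\theta^{2} + \frac{5}{3}} — it is the derivative of the product u*v.
Check: d/d\theta[\frac{15 \theta}{6 \theta^{2} + 10}] = \frac{75 - 45 \theta^{2}}{18 \theta^{4} + 60 \theta^{2} + 50}, which equals f(\theta).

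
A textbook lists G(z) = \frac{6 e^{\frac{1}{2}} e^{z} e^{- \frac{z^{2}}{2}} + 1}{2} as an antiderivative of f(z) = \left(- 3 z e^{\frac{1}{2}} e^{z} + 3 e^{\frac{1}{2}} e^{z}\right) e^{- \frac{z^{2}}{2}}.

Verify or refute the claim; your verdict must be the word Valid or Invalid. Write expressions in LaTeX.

d/dz[G] = \left(- 3 z e^{\frac{1}{2}} e^{z} + 3 e^{\frac{1}{2}} e^{z}\right) e^{- \frac{z^{2}}{2}}
This equals f(z) exactly, so the claim holds.

Valid - differentiating G returns exactly f.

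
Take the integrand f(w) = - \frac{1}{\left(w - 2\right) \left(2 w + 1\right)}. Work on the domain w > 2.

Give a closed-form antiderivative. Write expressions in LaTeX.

An antiderivative is F(w) = - \frac{\log{\left(w - 2 \right)}}{5} + \frac{\log{\left(w + \frac{1}{2} \right)}}{5}.

Factor the denominator (\left(w - 2\right) \left(2 w + 1\right)) and decompose: f = \frac{2}{5 \left(2 w + 1\right)} - \frac{1}{5 \left(w - 2\right)}; each piece integrates to a log, atan, or power term.
Check: d/dw[- \frac{\log{\left(w - 2 \right)}}{5} + \frac{\log{\left(w + \frac{1}{2} \right)}}{5}] = - \frac{1}{2 w^{2} - 3 w - 2}, which equals f(w).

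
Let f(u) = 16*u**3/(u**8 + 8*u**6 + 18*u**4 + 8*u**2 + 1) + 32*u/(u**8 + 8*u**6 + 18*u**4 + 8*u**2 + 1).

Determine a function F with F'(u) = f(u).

The substitution w = u**4 + 4*u**2 + 1 works: f is exactly (dF/dw)*(dw/du) for that inner function.
Check: d/du[-4/(u**4 + 4*u**2 + 1)] = (16*u**3 + 32*u)/(u**8 + 8*u**6 + 18*u**4 + 8*u**2 + 1), which equals f(u).

An antiderivative is F(u) = -4/(u**4 + 4*u**2 + 1).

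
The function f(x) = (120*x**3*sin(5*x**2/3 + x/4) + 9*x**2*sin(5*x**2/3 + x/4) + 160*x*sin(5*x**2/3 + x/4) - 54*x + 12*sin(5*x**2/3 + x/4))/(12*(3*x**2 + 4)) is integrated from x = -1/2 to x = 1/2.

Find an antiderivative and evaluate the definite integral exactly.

Antiderivative: F(x) = (-3*log(x**2/2 + 2/3) - 4*cos(5*x**2/3 + x/4))/4; value = -cos(13/24) + cos(7/24)

A first test for any F(x): its x-derivative must equal f(x) identically.
F(x) = (-3*log(x**2/2 + 2/3) - 4*cos(5*x**2/3 + x/4))/4 is an antiderivative of f.
Check: d/dx[(-3*log(x**2/2 + 2/3) - 4*cos(5*x**2/3 + x/4))/4] = (120*x**3*sin(5*x**2/3 + x/4) + 9*x**2*sin(5*x**2/3 + x/4) + 160*x*sin(5*x**2/3 + x/4) - 54*x + 12*sin(5*x**2/3 + x/4))/(36*x**2 + 48), which equals f(x).
F(1/2) = -cos(13/24) - 3*log(19/24)/4; F(-1/2) = -cos(7/24) - 3*log(19/24)/4.
Integral = F(1/2) - F(-1/2) = -cos(13/24) + cos(7/24).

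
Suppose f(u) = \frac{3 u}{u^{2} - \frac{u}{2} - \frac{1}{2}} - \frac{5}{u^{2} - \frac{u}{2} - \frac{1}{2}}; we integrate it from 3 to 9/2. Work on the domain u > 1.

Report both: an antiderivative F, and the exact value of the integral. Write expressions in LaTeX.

Factor the denominator (\left(u - 1\right) \left(2 u + 1\right)) and decompose: f = \frac{26}{3 \left(2 u + 1\right)} - \frac{4}{3 \left(u - 1\right)}; each piece integrates to a log, atan, or power term.
F(u) = - \frac{4 \log{\left(u - 1 \right)}}{3} + \frac{13 \log{\left(u + \frac{1}{2} \right)}}{3} is an antiderivative of f.
Check: d/du[- \frac{4 \log{\left(u - 1 \right)}}{3} + \frac{13 \log{\left(u + \frac{1}{2} \right)}}{3}] = \frac{6 u - 10}{2 u^{2} - u - 1}, which equals f(u).
F(9/2) = - \frac{4 \log{\left(\frac{7}{2} \right)}}{3} + \frac{13 \log{\left(5 \right)}}{3}; F(3) = - \frac{4 \log{\left(2 \right)}}{3} + \frac{13 \log{\left(\frac{7}{2} \right)}}{3}.
Integral = F(9/2) - F(3) = - \frac{17 \log{\left(\frac{7}{2} \right)}}{3} + \frac{4 \log{\left(2 \right)}}{3} + \frac{13 \log{\left(5 \right)}}{3}.

Antiderivative: F(u) = - \frac{4 \log{\left(u - 1 \right)}}{3} + \frac{13 \log{\left(u + \frac{1}{2} \right)}}{3}; value = - \frac{17 \log{\left(\frac{7}{2} \right)}}{3} + \frac{4 \log{\left(2 \right)}}{3} + \frac{13 \log{\left(5 \right)}}{3}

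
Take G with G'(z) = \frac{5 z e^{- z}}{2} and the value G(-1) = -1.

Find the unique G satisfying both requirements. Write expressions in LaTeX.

Recognize the product-rule pattern: G'(z) = u'v + uv' with u = - \frac{5 z}{2} - \frac{5}{2}, v = e^{- z}, so integration by parts undoes it.
A general antiderivative is \frac{\left(- 5 z - 5\right) e^{- z}}{2} + C.
The condition gives C = -1 - (0) = -1.
So G(z) = \frac{\left(- 5 z - 5\right) e^{- z}}{2} - 1.
Check: d/dz[\frac{\left(- 5 z - 5\right) e^{- z}}{2} - 1] = \frac{5 z e^{- z}}{2} = G'(z).

G(z) = \frac{\left(- 5 z - 5\right) e^{- z}}{2} - 1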